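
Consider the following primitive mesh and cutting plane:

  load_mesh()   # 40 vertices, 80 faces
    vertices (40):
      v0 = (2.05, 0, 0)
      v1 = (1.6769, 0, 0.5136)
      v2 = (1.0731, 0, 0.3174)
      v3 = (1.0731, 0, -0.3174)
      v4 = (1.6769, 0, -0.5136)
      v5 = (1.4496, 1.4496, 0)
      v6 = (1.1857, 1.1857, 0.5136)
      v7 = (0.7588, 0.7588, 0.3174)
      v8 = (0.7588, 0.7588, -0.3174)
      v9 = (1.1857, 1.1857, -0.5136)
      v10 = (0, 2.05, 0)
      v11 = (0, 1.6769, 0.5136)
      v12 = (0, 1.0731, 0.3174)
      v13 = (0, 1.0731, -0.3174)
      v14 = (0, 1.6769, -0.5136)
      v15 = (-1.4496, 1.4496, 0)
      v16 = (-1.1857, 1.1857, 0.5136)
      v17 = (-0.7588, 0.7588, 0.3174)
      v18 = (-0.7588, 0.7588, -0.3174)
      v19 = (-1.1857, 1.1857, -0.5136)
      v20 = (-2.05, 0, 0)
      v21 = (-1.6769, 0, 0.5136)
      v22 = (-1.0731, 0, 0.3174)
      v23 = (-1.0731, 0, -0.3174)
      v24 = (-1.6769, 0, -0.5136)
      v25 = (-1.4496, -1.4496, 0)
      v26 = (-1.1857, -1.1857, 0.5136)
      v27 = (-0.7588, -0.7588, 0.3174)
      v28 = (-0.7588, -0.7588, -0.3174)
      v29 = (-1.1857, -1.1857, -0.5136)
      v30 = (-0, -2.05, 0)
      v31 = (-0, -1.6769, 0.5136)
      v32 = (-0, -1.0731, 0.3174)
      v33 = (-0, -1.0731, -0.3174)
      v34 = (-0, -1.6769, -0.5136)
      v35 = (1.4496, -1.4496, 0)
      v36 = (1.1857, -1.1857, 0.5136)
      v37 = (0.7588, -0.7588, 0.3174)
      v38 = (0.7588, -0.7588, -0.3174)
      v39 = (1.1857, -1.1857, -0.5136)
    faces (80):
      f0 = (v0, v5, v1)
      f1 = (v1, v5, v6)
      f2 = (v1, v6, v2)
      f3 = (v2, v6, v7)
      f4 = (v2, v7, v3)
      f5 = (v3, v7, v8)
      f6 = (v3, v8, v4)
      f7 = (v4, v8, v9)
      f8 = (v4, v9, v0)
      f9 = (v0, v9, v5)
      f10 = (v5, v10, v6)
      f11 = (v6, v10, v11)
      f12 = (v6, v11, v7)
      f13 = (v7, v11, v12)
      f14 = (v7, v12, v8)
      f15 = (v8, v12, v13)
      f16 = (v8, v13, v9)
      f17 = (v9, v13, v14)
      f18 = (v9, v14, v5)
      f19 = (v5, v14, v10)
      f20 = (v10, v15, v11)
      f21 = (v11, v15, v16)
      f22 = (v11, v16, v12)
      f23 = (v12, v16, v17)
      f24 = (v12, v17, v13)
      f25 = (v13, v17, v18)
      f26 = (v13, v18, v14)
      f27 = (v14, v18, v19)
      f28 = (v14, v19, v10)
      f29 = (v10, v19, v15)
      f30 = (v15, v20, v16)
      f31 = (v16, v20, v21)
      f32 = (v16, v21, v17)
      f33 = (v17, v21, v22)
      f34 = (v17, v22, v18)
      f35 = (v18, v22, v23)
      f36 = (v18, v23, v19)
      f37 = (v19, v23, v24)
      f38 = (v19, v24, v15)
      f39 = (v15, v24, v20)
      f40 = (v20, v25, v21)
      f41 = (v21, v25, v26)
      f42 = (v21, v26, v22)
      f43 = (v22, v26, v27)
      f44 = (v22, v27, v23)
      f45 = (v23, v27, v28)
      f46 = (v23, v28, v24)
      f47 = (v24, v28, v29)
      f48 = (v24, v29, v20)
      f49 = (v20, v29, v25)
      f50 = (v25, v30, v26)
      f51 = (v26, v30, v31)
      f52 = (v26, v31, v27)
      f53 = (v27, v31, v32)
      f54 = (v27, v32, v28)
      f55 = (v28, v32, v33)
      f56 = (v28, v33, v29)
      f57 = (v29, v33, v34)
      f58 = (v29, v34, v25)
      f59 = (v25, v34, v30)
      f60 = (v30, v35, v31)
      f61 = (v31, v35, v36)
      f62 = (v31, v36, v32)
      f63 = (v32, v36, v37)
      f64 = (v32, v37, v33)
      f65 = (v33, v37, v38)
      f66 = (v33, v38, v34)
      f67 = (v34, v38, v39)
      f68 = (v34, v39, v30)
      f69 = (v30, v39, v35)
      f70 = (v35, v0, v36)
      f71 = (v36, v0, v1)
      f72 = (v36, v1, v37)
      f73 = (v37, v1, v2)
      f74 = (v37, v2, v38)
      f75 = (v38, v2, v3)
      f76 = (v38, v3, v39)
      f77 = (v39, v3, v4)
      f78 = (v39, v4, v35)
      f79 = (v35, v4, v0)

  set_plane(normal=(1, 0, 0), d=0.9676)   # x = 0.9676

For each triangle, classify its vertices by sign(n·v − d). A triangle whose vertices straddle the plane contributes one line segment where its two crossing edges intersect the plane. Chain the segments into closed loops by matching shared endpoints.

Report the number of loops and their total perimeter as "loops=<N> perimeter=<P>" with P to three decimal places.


loops=2 perimeter=7.984

Straddling triangles (24 of 80):
  (v2,v6,v7) [++-] → (0.9676, 0.9676, 0.413363)–(0.9676, 0.254704, 0.3174)  len=0.7193
  (v2,v7,v3) [+-+] → (0.9676, 0.254704, 0.3174)–(0.9676, 0.254704, -0.104319)  len=0.4217
  (v3,v7,v8) [+--] → (0.9676, 0.254704, -0.104319)–(0.9676, 0.254704, -0.3174)  len=0.2131
  (v3,v8,v4) [+-+] → (0.9676, 0.254704, -0.3174)–(0.9676, 0.586229, -0.362021)  len=0.3345
  (v4,v8,v9) [+-+] → (0.9676, 0.586229, -0.362021)–(0.9676, 0.9676, -0.413363)  len=0.3848
  (v5,v10,v6) [+-+] → (0.9676, 1.64924, 0)–(0.9676, 1.34468, 0.419127)  len=0.5181
  (v6,v10,v11) [+--] → (0.9676, 1.34468, 0.419127)–(0.9676, 1.27605, 0.5136)  len=0.1168
  (v6,v11,v7) [+--] → (0.9676, 1.27605, 0.5136)–(0.9676, 0.9676, 0.413363)  len=0.3243
  (v8,v13,v9) [--+] → (0.9676, 1.16499, -0.477511)–(0.9676, 0.9676, -0.413363)  len=0.2075
  (v9,v13,v14) [+--] → (0.9676, 1.16499, -0.477511)–(0.9676, 1.27605, -0.5136)  len=0.1168
  (v9,v14,v5) [+-+] → (0.9676, 1.27605, -0.5136)–(0.9676, 1.52518, -0.170775)  len=0.4238
  (v5,v14,v10) [+--] → (0.9676, 1.52518, -0.170775)–(0.9676, 1.64924, 0)  len=0.2111
  (v30,v35,v31) [-+-] → (0.9676, -1.64924, 0)–(0.9676, -1.52518, 0.170775)  len=0.2111
  (v31,v35,v36) [-++] → (0.9676, -1.52518, 0.170775)–(0.9676, -1.27605, 0.5136)  len=0.4238
  (v31,v36,v32) [-+-] → (0.9676, -1.27605, 0.5136)–(0.9676, -1.16499, 0.477511)  len=0.1168
  (v32,v36,v37) [-+-] → (0.9676, -1.16499, 0.477511)–(0.9676, -0.9676, 0.413363)  len=0.2075
  (v34,v38,v39) [--+] → (0.9676, -0.9676, -0.413363)–(0.9676, -1.27605, -0.5136)  len=0.3243
  (v34,v39,v30) [-+-] → (0.9676, -1.27605, -0.5136)–(0.9676, -1.34468, -0.419127)  len=0.1168
  (v30,v39,v35) [-++] → (0.9676, -1.34468, -0.419127)–(0.9676, -1.64924, 0)  len=0.5181
  (v36,v1,v37) [++-] → (0.9676, -0.586229, 0.362021)–(0.9676, -0.9676, 0.413363)  len=0.3848
  (v37,v1,v2) [-++] → (0.9676, -0.586229, 0.362021)–(0.9676, -0.254704, 0.3174)  len=0.3345
  (v37,v2,v38) [-+-] → (0.9676, -0.254704, 0.3174)–(0.9676, -0.254704, 0.104319)  len=0.2131
  (v38,v2,v3) [-++] → (0.9676, -0.254704, 0.104319)–(0.9676, -0.254704, -0.3174)  len=0.4217
  (v38,v3,v39) [-++] → (0.9676, -0.254704, -0.3174)–(0.9676, -0.9676, -0.413363)  len=0.7193

Chained into 2 loop(s):
  loop 1: 12 segments, perimeter = 3.9918
  loop 2: 12 segments, perimeter = 3.9918
Total perimeter = 7.984


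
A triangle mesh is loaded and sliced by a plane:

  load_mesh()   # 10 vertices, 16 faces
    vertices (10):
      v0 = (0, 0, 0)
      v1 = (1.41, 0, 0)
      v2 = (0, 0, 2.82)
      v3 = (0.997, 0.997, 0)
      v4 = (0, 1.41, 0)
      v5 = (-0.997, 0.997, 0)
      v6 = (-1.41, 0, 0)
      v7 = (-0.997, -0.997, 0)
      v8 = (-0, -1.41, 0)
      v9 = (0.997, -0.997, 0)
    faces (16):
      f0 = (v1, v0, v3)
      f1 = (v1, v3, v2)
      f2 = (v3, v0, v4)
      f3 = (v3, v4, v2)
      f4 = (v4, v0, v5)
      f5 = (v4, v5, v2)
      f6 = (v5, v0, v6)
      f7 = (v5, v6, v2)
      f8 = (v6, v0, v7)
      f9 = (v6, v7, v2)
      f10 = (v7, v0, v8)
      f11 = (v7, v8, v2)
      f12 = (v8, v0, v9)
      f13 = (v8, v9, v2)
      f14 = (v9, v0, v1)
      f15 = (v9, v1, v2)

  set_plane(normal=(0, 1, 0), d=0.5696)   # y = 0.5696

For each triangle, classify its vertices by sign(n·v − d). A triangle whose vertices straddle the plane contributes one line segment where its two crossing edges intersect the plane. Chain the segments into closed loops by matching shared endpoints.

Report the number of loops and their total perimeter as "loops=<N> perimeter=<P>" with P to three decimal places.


loops=1 perimeter=6.531

Straddling triangles (8 of 16):
  (v1,v0,v3) [--+] → (0.5696, 0.5696, 0)–(1.17405, 0.5696, 0)  len=0.6044
  (v1,v3,v2) [-+-] → (1.17405, 0.5696, 0)–(0.5696, 0.5696, 1.20889)  len=1.3516
  (v3,v0,v4) [+-+] → (0.5696, 0.5696, 0)–(0, 0.5696, 0)  len=0.5696
  (v3,v4,v2) [++-] → (0, 0.5696, 1.6808)–(0.5696, 0.5696, 1.20889)  len=0.7397
  (v4,v0,v5) [+-+] → (0, 0.5696, 0)–(-0.5696, 0.5696, 0)  len=0.5696
  (v4,v5,v2) [++-] → (-0.5696, 0.5696, 1.20889)–(0, 0.5696, 1.6808)  len=0.7397
  (v5,v0,v6) [+--] → (-0.5696, 0.5696, 0)–(-1.17405, 0.5696, 0)  len=0.6044
  (v5,v6,v2) [+--] → (-1.17405, 0.5696, 0)–(-0.5696, 0.5696, 1.20889)  len=1.3516

Chained into 1 loop(s):
  loop 1: 8 segments, perimeter = 6.5306
Total perimeter = 6.531


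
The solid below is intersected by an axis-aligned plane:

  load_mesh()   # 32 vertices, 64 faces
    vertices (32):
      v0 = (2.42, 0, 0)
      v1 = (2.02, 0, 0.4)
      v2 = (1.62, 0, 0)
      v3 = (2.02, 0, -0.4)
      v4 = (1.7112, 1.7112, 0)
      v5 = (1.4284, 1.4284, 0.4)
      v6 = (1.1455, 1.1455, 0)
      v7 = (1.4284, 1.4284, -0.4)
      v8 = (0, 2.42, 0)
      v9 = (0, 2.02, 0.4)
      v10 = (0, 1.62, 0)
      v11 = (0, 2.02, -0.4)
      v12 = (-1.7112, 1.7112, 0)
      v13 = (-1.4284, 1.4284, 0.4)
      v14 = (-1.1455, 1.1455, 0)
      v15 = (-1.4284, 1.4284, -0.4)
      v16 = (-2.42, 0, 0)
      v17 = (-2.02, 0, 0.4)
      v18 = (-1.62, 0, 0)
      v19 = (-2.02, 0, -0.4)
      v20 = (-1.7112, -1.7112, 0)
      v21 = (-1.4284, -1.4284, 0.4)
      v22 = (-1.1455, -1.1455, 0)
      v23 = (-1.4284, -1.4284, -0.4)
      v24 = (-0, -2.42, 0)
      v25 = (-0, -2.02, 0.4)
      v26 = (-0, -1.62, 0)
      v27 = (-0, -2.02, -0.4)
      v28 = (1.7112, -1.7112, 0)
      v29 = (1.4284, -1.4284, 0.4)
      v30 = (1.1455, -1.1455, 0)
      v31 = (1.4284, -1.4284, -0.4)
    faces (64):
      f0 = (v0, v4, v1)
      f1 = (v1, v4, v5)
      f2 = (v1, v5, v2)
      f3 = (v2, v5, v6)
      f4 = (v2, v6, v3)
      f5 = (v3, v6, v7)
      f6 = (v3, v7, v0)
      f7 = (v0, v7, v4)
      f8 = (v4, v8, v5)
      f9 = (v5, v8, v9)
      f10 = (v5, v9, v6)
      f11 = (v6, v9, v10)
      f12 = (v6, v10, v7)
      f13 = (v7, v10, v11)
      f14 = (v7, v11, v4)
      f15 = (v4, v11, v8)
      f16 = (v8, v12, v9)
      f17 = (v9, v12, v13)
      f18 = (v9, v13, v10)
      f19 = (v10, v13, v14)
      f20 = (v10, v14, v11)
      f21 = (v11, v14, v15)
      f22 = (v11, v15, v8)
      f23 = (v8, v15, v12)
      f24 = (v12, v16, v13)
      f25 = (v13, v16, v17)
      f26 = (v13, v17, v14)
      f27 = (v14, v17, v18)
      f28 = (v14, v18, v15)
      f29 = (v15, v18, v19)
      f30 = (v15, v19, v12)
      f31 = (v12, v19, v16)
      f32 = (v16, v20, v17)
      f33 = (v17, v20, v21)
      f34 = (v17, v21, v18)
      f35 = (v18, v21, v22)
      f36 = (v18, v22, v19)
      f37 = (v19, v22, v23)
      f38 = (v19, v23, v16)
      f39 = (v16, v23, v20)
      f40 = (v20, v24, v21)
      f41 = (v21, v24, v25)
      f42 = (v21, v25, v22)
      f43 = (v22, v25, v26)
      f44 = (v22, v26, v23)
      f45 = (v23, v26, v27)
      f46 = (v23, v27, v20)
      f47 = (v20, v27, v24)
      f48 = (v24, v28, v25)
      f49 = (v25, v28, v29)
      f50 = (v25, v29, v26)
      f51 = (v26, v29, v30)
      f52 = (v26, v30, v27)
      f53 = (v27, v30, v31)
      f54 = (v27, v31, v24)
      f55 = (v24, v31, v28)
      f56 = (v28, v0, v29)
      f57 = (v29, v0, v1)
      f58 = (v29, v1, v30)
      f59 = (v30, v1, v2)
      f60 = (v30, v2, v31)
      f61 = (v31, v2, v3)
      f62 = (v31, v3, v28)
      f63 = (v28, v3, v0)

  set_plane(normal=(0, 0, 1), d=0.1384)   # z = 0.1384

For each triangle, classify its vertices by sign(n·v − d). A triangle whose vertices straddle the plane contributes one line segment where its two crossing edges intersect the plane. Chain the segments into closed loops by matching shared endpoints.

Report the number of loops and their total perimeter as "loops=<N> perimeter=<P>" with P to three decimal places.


loops=2 perimeter=24.737

Straddling triangles (32 of 64):
  (v0,v4,v1) [--+] → (1.81804, 1.11912, 0.1384)–(2.2816, 0, 0.1384)  len=1.2113
  (v1,v4,v5) [+-+] → (1.81804, 1.11912, 0.1384)–(1.61335, 1.61335, 0.1384)  len=0.5349
  (v1,v5,v2) [++-] → (1.55371, 0.494226, 0.1384)–(1.7584, 0, 0.1384)  len=0.5349
  (v2,v5,v6) [-+-] → (1.55371, 0.494226, 0.1384)–(1.24338, 1.24338, 0.1384)  len=0.8109
  (v4,v8,v5) [--+] → (0.494226, 2.07691, 0.1384)–(1.61335, 1.61335, 0.1384)  len=1.2113
  (v5,v8,v9) [+-+] → (0.494226, 2.07691, 0.1384)–(0, 2.2816, 0.1384)  len=0.5349
  (v5,v9,v6) [++-] → (0.749157, 1.44808, 0.1384)–(1.24338, 1.24338, 0.1384)  len=0.5349
  (v6,v9,v10) [-+-] → (0.749157, 1.44808, 0.1384)–(0, 1.7584, 0.1384)  len=0.8109
  (v8,v12,v9) [--+] → (-1.11912, 1.81804, 0.1384)–(0, 2.2816, 0.1384)  len=1.2113
  (v9,v12,v13) [+-+] → (-1.11912, 1.81804, 0.1384)–(-1.61335, 1.61335, 0.1384)  len=0.5349
  (v9,v13,v10) [++-] → (-0.494226, 1.55371, 0.1384)–(0, 1.7584, 0.1384)  len=0.5349
  (v10,v13,v14) [-+-] → (-0.494226, 1.55371, 0.1384)–(-1.24338, 1.24338, 0.1384)  len=0.8109
  (v12,v16,v13) [--+] → (-2.07691, 0.494226, 0.1384)–(-1.61335, 1.61335, 0.1384)  len=1.2113
  (v13,v16,v17) [+-+] → (-2.07691, 0.494226, 0.1384)–(-2.2816, 0, 0.1384)  len=0.5349
  (v13,v17,v14) [++-] → (-1.44808, 0.749157, 0.1384)–(-1.24338, 1.24338, 0.1384)  len=0.5349
  (v14,v17,v18) [-+-] → (-1.44808, 0.749157, 0.1384)–(-1.7584, 0, 0.1384)  len=0.8109
  (v16,v20,v17) [--+] → (-1.81804, -1.11912, 0.1384)–(-2.2816, 0, 0.1384)  len=1.2113
  (v17,v20,v21) [+-+] → (-1.81804, -1.11912, 0.1384)–(-1.61335, -1.61335, 0.1384)  len=0.5349
  (v17,v21,v18) [++-] → (-1.55371, -0.494226, 0.1384)–(-1.7584, 0, 0.1384)  len=0.5349
  (v18,v21,v22) [-+-] → (-1.55371, -0.494226, 0.1384)–(-1.24338, -1.24338, 0.1384)  len=0.8109
  (v20,v24,v21) [--+] → (-0.494226, -2.07691, 0.1384)–(-1.61335, -1.61335, 0.1384)  len=1.2113
  (v21,v24,v25) [+-+] → (-0.494226, -2.07691, 0.1384)–(0, -2.2816, 0.1384)  len=0.5349
  (v21,v25,v22) [++-] → (-0.749157, -1.44808, 0.1384)–(-1.24338, -1.24338, 0.1384)  len=0.5349
  (v22,v25,v26) [-+-] → (-0.749157, -1.44808, 0.1384)–(0, -1.7584, 0.1384)  len=0.8109
  (v24,v28,v25) [--+] → (1.11912, -1.81804, 0.1384)–(0, -2.2816, 0.1384)  len=1.2113
  (v25,v28,v29) [+-+] → (1.11912, -1.81804, 0.1384)–(1.61335, -1.61335, 0.1384)  len=0.5349
  (v25,v29,v26) [++-] → (0.494226, -1.55371, 0.1384)–(0, -1.7584, 0.1384)  len=0.5349
  (v26,v29,v30) [-+-] → (0.494226, -1.55371, 0.1384)–(1.24338, -1.24338, 0.1384)  len=0.8109
  (v28,v0,v29) [--+] → (2.07691, -0.494226, 0.1384)–(1.61335, -1.61335, 0.1384)  len=1.2113
  (v29,v0,v1) [+-+] → (2.07691, -0.494226, 0.1384)–(2.2816, 0, 0.1384)  len=0.5349
  (v29,v1,v30) [++-] → (1.44808, -0.749157, 0.1384)–(1.24338, -1.24338, 0.1384)  len=0.5349
  (v30,v1,v2) [-+-] → (1.44808, -0.749157, 0.1384)–(1.7584, 0, 0.1384)  len=0.8109

Chained into 2 loop(s):
  loop 1: 16 segments, perimeter = 13.9702
  loop 2: 16 segments, perimeter = 10.7666
Total perimeter = 24.737


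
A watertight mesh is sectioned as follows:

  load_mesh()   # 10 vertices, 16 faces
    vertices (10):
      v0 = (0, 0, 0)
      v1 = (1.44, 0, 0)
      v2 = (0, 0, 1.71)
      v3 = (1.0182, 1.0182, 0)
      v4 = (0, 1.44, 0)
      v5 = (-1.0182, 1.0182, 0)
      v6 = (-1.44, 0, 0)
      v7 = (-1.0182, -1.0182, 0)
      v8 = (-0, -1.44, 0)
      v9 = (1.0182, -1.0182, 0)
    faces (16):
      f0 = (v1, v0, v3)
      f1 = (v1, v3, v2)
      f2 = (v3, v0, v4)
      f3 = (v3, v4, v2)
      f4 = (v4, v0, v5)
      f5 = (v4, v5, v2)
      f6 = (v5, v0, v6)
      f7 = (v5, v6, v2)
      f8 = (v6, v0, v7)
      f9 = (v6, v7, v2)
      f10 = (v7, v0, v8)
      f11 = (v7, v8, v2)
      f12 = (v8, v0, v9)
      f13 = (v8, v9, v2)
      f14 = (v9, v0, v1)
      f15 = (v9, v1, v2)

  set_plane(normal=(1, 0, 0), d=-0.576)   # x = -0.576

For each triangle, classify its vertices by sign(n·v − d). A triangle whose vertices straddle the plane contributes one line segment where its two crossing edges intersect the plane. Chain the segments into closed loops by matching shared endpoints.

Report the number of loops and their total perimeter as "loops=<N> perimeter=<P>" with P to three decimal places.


loops=1 perimeter=5.628

Straddling triangles (8 of 16):
  (v4,v0,v5) [++-] → (-0.576, 0.576, 0)–(-0.576, 1.20139, 0)  len=0.6254
  (v4,v5,v2) [+-+] → (-0.576, 1.20139, 0)–(-0.576, 0.576, 0.742646)  len=0.9709
  (v5,v0,v6) [-+-] → (-0.576, 0.576, 0)–(-0.576, 0, 0)  len=0.5760
  (v5,v6,v2) [--+] → (-0.576, 0, 1.026)–(-0.576, 0.576, 0.742646)  len=0.6419
  (v6,v0,v7) [-+-] → (-0.576, 0, 0)–(-0.576, -0.576, 0)  len=0.5760
  (v6,v7,v2) [--+] → (-0.576, -0.576, 0.742646)–(-0.576, 0, 1.026)  len=0.6419
  (v7,v0,v8) [-++] → (-0.576, -0.576, 0)–(-0.576, -1.20139, 0)  len=0.6254
  (v7,v8,v2) [-++] → (-0.576, -1.20139, 0)–(-0.576, -0.576, 0.742646)  len=0.9709

Chained into 1 loop(s):
  loop 1: 8 segments, perimeter = 5.6284
Total perimeter = 5.628


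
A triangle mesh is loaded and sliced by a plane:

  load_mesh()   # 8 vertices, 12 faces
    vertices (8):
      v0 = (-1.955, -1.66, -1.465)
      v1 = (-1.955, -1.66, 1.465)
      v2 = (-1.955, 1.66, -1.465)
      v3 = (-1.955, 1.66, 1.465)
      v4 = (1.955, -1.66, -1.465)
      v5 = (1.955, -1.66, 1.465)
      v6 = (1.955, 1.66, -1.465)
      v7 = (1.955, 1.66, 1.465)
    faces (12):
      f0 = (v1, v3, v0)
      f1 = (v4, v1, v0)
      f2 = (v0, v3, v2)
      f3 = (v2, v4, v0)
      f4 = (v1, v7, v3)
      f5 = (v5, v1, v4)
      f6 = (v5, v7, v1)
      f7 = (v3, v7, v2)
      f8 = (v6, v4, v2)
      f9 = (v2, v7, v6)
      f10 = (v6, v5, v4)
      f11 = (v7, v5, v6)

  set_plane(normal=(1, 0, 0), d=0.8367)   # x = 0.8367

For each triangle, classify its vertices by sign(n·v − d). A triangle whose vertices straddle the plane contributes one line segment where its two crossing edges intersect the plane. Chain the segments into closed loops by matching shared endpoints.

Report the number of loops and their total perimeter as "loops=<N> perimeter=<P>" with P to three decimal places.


Straddling triangles (8 of 12):
  (v4,v1,v0) [+--] → (0.8367, -1.66, -0.62699)–(0.8367, -1.66, -1.465)  len=0.8380
  (v2,v4,v0) [-+-] → (0.8367, -0.710446, -1.465)–(0.8367, -1.66, -1.465)  len=0.9496
  (v1,v7,v3) [-+-] → (0.8367, 0.710446, 1.465)–(0.8367, 1.66, 1.465)  len=0.9496
  (v5,v1,v4) [+-+] → (0.8367, -1.66, 1.465)–(0.8367, -1.66, -0.62699)  len=2.0920
  (v5,v7,v1) [++-] → (0.8367, 0.710446, 1.465)–(0.8367, -1.66, 1.465)  len=2.3704
  (v3,v7,v2) [-+-] → (0.8367, 1.66, 1.465)–(0.8367, 1.66, 0.62699)  len=0.8380
  (v6,v4,v2) [++-] → (0.8367, -0.710446, -1.465)–(0.8367, 1.66, -1.465)  len=2.3704
  (v2,v7,v6) [-++] → (0.8367, 1.66, 0.62699)–(0.8367, 1.66, -1.465)  len=2.0920

Chained into 1 loop(s):
  loop 1: 8 segments, perimeter = 12.5000
Total perimeter = 12.500

loops=1 perimeter=12.500


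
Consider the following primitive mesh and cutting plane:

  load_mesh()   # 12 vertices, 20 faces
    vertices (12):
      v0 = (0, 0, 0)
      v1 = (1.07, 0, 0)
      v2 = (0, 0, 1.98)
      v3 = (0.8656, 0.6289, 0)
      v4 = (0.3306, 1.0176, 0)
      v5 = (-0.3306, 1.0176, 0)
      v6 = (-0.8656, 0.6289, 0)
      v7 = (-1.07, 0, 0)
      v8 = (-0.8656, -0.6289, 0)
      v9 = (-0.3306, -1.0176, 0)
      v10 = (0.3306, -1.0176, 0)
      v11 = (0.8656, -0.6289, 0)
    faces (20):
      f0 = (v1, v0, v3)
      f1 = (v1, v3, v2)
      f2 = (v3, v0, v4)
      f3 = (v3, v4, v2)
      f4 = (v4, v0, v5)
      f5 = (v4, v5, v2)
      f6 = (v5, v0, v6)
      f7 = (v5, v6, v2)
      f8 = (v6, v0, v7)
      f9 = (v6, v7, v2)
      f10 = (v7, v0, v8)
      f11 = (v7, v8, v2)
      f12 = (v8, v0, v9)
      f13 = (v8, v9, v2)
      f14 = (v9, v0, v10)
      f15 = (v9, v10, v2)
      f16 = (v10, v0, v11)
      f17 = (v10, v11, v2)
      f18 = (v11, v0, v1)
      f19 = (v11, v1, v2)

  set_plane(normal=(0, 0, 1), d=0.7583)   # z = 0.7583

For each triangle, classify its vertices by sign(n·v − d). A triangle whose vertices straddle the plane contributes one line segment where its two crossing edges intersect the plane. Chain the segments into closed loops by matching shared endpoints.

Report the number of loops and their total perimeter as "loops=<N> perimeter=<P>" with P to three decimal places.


Straddling triangles (10 of 20):
  (v1,v3,v2) [--+] → (0.534093, 0.388044, 0.7583)–(0.660212, 0, 0.7583)  len=0.4080
  (v3,v4,v2) [--+] → (0.203987, 0.62788, 0.7583)–(0.534093, 0.388044, 0.7583)  len=0.4080
  (v4,v5,v2) [--+] → (-0.203987, 0.62788, 0.7583)–(0.203987, 0.62788, 0.7583)  len=0.4080
  (v5,v6,v2) [--+] → (-0.534093, 0.388044, 0.7583)–(-0.203987, 0.62788, 0.7583)  len=0.4080
  (v6,v7,v2) [--+] → (-0.660212, 0, 0.7583)–(-0.534093, 0.388044, 0.7583)  len=0.4080
  (v7,v8,v2) [--+] → (-0.534093, -0.388044, 0.7583)–(-0.660212, 0, 0.7583)  len=0.4080
  (v8,v9,v2) [--+] → (-0.203987, -0.62788, 0.7583)–(-0.534093, -0.388044, 0.7583)  len=0.4080
  (v9,v10,v2) [--+] → (0.203987, -0.62788, 0.7583)–(-0.203987, -0.62788, 0.7583)  len=0.4080
  (v10,v11,v2) [--+] → (0.534093, -0.388044, 0.7583)–(0.203987, -0.62788, 0.7583)  len=0.4080
  (v11,v1,v2) [--+] → (0.660212, 0, 0.7583)–(0.534093, -0.388044, 0.7583)  len=0.4080

Chained into 1 loop(s):
  loop 1: 10 segments, perimeter = 4.0802
Total perimeter = 4.080

loops=1 perimeter=4.080


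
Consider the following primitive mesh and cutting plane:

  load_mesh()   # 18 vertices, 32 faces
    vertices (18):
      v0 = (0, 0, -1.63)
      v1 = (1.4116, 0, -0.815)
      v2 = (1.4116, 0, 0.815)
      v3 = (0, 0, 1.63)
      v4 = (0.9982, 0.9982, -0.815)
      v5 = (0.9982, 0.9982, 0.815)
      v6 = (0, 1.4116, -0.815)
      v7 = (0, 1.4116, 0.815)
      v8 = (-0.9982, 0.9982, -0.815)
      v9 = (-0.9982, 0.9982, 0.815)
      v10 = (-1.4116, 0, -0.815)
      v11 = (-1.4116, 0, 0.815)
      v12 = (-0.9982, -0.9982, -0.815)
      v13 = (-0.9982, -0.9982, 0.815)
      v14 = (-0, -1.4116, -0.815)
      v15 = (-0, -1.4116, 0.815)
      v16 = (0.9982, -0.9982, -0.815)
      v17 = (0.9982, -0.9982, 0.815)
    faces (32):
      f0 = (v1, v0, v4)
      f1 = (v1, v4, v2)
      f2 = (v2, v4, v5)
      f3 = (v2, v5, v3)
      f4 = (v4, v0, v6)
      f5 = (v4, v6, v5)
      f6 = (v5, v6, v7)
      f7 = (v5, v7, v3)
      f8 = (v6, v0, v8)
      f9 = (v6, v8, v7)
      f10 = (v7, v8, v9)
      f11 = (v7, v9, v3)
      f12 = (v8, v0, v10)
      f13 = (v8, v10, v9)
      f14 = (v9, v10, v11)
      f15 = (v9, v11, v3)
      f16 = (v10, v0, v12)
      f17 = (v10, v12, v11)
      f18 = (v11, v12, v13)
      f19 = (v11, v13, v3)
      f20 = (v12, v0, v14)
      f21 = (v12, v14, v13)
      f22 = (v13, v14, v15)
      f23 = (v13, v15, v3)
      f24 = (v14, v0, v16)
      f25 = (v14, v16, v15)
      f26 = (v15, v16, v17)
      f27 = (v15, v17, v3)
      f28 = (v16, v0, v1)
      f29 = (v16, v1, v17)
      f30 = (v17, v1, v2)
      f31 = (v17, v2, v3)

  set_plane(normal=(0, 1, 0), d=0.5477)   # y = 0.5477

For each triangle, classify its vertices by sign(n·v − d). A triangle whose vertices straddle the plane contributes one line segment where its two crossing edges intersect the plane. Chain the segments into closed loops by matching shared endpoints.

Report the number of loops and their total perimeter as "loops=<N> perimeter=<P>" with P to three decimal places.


loops=1 perimeter=8.455

Straddling triangles (12 of 32):
  (v1,v0,v4) [--+] → (0.5477, 0.5477, -1.18282)–(1.18477, 0.5477, -0.815)  len=0.7356
  (v1,v4,v2) [-+-] → (1.18477, 0.5477, -0.815)–(1.18477, 0.5477, -0.0793608)  len=0.7356
  (v2,v4,v5) [-++] → (1.18477, 0.5477, -0.0793608)–(1.18477, 0.5477, 0.815)  len=0.8944
  (v2,v5,v3) [-+-] → (1.18477, 0.5477, 0.815)–(0.5477, 0.5477, 1.18282)  len=0.7356
  (v4,v0,v6) [+-+] → (0.5477, 0.5477, -1.18282)–(0, 0.5477, -1.31378)  len=0.5631
  (v5,v7,v3) [++-] → (0, 0.5477, 1.31378)–(0.5477, 0.5477, 1.18282)  len=0.5631
  (v6,v0,v8) [+-+] → (0, 0.5477, -1.31378)–(-0.5477, 0.5477, -1.18282)  len=0.5631
  (v7,v9,v3) [++-] → (-0.5477, 0.5477, 1.18282)–(0, 0.5477, 1.31378)  len=0.5631
  (v8,v0,v10) [+--] → (-0.5477, 0.5477, -1.18282)–(-1.18477, 0.5477, -0.815)  len=0.7356
  (v8,v10,v9) [+-+] → (-1.18477, 0.5477, -0.815)–(-1.18477, 0.5477, 0.0793608)  len=0.8944
  (v9,v10,v11) [+--] → (-1.18477, 0.5477, 0.0793608)–(-1.18477, 0.5477, 0.815)  len=0.7356
  (v9,v11,v3) [+--] → (-1.18477, 0.5477, 0.815)–(-0.5477, 0.5477, 1.18282)  len=0.7356

Chained into 1 loop(s):
  loop 1: 12 segments, perimeter = 8.4551
Total perimeter = 8.455


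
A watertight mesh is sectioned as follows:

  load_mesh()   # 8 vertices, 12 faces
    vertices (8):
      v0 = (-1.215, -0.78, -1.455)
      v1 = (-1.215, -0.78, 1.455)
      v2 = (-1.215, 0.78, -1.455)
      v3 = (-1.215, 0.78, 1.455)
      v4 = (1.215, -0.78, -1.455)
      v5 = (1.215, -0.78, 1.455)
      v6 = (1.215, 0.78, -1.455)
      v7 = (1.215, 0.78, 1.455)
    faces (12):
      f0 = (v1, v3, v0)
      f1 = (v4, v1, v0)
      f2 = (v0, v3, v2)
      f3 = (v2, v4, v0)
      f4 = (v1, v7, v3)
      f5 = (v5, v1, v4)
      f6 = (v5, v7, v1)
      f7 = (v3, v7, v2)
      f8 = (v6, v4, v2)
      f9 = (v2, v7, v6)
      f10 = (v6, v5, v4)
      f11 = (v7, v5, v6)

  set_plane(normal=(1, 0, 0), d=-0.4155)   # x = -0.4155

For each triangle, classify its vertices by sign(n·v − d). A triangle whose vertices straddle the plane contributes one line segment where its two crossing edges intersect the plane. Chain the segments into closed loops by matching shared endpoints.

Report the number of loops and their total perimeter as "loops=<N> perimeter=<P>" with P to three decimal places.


loops=1 perimeter=8.940

Straddling triangles (8 of 12):
  (v4,v1,v0) [+--] → (-0.4155, -0.78, 0.497574)–(-0.4155, -0.78, -1.455)  len=1.9526
  (v2,v4,v0) [-+-] → (-0.4155, 0.266741, -1.455)–(-0.4155, -0.78, -1.455)  len=1.0467
  (v1,v7,v3) [-+-] → (-0.4155, -0.266741, 1.455)–(-0.4155, 0.78, 1.455)  len=1.0467
  (v5,v1,v4) [+-+] → (-0.4155, -0.78, 1.455)–(-0.4155, -0.78, 0.497574)  len=0.9574
  (v5,v7,v1) [++-] → (-0.4155, -0.266741, 1.455)–(-0.4155, -0.78, 1.455)  len=0.5133
  (v3,v7,v2) [-+-] → (-0.4155, 0.78, 1.455)–(-0.4155, 0.78, -0.497574)  len=1.9526
  (v6,v4,v2) [++-] → (-0.4155, 0.266741, -1.455)–(-0.4155, 0.78, -1.455)  len=0.5133
  (v2,v7,v6) [-++] → (-0.4155, 0.78, -0.497574)–(-0.4155, 0.78, -1.455)  len=0.9574

Chained into 1 loop(s):
  loop 1: 8 segments, perimeter = 8.9400
Total perimeter = 8.940


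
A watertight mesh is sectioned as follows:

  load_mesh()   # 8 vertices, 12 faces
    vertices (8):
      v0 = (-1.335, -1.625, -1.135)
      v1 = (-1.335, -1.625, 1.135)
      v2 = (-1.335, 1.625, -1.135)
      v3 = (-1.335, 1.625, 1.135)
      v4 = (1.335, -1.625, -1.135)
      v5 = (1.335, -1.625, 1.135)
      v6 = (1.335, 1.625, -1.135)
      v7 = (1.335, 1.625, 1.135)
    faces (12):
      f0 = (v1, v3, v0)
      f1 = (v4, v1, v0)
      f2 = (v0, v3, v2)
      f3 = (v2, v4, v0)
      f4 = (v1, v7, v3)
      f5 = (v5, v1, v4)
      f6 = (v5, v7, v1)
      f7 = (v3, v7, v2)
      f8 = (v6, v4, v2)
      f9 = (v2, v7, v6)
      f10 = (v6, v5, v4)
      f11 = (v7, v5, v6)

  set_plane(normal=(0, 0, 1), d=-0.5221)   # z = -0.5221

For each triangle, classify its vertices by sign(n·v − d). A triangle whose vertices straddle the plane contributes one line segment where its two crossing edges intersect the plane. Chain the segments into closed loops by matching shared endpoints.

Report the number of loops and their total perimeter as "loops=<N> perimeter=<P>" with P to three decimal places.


Straddling triangles (8 of 12):
  (v1,v3,v0) [++-] → (-1.335, -0.7475, -0.5221)–(-1.335, -1.625, -0.5221)  len=0.8775
  (v4,v1,v0) [-+-] → (0.6141, -1.625, -0.5221)–(-1.335, -1.625, -0.5221)  len=1.9491
  (v0,v3,v2) [-+-] → (-1.335, -0.7475, -0.5221)–(-1.335, 1.625, -0.5221)  len=2.3725
  (v5,v1,v4) [++-] → (0.6141, -1.625, -0.5221)–(1.335, -1.625, -0.5221)  len=0.7209
  (v3,v7,v2) [++-] → (-0.6141, 1.625, -0.5221)–(-1.335, 1.625, -0.5221)  len=0.7209
  (v2,v7,v6) [-+-] → (-0.6141, 1.625, -0.5221)–(1.335, 1.625, -0.5221)  len=1.9491
  (v6,v5,v4) [-+-] → (1.335, 0.7475, -0.5221)–(1.335, -1.625, -0.5221)  len=2.3725
  (v7,v5,v6) [++-] → (1.335, 0.7475, -0.5221)–(1.335, 1.625, -0.5221)  len=0.8775

Chained into 1 loop(s):
  loop 1: 8 segments, perimeter = 11.8400
Total perimeter = 11.840

loops=1 perimeter=11.840


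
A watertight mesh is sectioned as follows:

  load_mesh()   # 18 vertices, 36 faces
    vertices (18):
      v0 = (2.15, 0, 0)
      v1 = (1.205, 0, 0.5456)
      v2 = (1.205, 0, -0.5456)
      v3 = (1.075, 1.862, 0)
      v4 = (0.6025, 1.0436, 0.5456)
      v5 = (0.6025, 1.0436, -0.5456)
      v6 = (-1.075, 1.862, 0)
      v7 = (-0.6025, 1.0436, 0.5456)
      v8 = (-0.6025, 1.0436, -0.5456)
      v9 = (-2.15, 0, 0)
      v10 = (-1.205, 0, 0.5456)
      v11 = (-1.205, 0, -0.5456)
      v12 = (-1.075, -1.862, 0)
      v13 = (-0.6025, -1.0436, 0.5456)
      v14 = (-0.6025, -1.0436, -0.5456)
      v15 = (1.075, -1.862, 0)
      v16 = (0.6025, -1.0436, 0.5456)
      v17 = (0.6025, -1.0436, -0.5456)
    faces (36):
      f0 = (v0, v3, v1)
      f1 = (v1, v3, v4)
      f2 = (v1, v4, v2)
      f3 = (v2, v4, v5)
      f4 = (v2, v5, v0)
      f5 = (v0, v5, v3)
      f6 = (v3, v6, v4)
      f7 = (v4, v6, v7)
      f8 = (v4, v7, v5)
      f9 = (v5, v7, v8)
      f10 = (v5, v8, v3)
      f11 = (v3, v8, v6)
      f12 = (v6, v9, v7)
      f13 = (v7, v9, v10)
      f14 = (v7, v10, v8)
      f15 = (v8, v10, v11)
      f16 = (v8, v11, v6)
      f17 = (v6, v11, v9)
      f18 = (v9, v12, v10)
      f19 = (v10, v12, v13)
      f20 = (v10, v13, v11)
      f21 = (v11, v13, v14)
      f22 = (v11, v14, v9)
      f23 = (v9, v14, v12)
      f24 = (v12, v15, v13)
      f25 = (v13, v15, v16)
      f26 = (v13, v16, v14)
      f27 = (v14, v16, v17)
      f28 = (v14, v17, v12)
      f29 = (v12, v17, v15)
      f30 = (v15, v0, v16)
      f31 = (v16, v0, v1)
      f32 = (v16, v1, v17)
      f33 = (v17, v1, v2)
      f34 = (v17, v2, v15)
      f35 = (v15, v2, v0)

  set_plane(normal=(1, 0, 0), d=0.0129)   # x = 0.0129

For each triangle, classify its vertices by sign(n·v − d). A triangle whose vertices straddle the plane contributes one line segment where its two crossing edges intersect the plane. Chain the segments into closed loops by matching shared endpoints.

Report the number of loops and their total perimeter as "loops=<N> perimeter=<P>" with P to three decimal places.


Straddling triangles (12 of 36):
  (v3,v6,v4) [+-+] → (0.0129, 1.862, 0)–(0.0129, 1.33125, 0.353835)  len=0.6379
  (v4,v6,v7) [+--] → (0.0129, 1.33125, 0.353835)–(0.0129, 1.0436, 0.5456)  len=0.3457
  (v4,v7,v5) [+-+] → (0.0129, 1.0436, 0.5456)–(0.0129, 1.0436, -0.0116817)  len=0.5573
  (v5,v7,v8) [+--] → (0.0129, 1.0436, -0.0116817)–(0.0129, 1.0436, -0.5456)  len=0.5339
  (v5,v8,v3) [+-+] → (0.0129, 1.0436, -0.5456)–(0.0129, 1.34383, -0.345444)  len=0.3608
  (v3,v8,v6) [+--] → (0.0129, 1.34383, -0.345444)–(0.0129, 1.862, 0)  len=0.6228
  (v12,v15,v13) [-+-] → (0.0129, -1.862, 0)–(0.0129, -1.34383, 0.345444)  len=0.6228
  (v13,v15,v16) [-++] → (0.0129, -1.34383, 0.345444)–(0.0129, -1.0436, 0.5456)  len=0.3608
  (v13,v16,v14) [-+-] → (0.0129, -1.0436, 0.5456)–(0.0129, -1.0436, 0.0116817)  len=0.5339
  (v14,v16,v17) [-++] → (0.0129, -1.0436, 0.0116817)–(0.0129, -1.0436, -0.5456)  len=0.5573
  (v14,v17,v12) [-+-] → (0.0129, -1.0436, -0.5456)–(0.0129, -1.33125, -0.353835)  len=0.3457
  (v12,v17,v15) [-++] → (0.0129, -1.33125, -0.353835)–(0.0129, -1.862, 0)  len=0.6379

Chained into 2 loop(s):
  loop 1: 6 segments, perimeter = 3.0584
  loop 2: 6 segments, perimeter = 3.0584
Total perimeter = 6.117

loops=2 perimeter=6.117


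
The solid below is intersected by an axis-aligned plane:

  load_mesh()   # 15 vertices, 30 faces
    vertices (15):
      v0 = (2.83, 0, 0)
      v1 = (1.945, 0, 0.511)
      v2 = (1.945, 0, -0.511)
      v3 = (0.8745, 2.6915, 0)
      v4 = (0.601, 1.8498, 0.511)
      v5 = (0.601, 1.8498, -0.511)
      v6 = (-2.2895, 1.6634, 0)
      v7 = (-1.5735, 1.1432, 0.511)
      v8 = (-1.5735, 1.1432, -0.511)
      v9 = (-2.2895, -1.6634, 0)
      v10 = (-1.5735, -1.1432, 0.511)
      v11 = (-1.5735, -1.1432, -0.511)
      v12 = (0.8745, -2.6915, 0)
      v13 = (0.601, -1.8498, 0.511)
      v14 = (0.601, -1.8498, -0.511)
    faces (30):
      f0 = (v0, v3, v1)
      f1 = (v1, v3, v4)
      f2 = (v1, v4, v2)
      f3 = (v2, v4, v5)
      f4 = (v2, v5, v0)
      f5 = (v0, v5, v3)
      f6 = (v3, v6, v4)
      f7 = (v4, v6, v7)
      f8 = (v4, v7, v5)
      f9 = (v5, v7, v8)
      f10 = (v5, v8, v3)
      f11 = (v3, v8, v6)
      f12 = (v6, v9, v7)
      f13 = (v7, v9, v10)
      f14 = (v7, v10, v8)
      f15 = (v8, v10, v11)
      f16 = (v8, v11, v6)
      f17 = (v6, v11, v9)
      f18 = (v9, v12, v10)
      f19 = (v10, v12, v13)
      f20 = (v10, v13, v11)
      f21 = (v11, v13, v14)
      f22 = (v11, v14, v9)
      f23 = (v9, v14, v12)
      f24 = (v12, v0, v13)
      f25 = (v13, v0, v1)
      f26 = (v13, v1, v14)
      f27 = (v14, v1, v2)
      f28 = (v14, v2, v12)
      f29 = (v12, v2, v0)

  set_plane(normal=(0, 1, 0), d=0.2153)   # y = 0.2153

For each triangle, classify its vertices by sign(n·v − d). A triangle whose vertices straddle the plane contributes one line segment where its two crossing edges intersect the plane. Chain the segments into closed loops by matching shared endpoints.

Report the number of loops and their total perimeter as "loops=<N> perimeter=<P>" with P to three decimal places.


loops=2 perimeter=5.847

Straddling triangles (12 of 30):
  (v0,v3,v1) [-+-] → (2.67357, 0.2153, 0)–(1.85937, 0.2153, 0.470124)  len=0.9402
  (v1,v3,v4) [-++] → (1.85937, 0.2153, 0.470124)–(1.78857, 0.2153, 0.511)  len=0.0818
  (v1,v4,v2) [-+-] → (1.78857, 0.2153, 0.511)–(1.78857, 0.2153, -0.392048)  len=0.9030
  (v2,v4,v5) [-++] → (1.78857, 0.2153, -0.392048)–(1.78857, 0.2153, -0.511)  len=0.1190
  (v2,v5,v0) [-+-] → (1.78857, 0.2153, -0.511)–(2.57056, 0.2153, -0.0594758)  len=0.9030
  (v0,v5,v3) [-++] → (2.57056, 0.2153, -0.0594758)–(2.67357, 0.2153, 0)  len=0.1189
  (v6,v9,v7) [+-+] → (-2.2895, 0.2153, 0)–(-1.81022, 0.2153, 0.342056)  len=0.5888
  (v7,v9,v10) [+--] → (-1.81022, 0.2153, 0.342056)–(-1.5735, 0.2153, 0.511)  len=0.2908
  (v7,v10,v8) [+-+] → (-1.5735, 0.2153, 0.511)–(-1.5735, 0.2153, -0.0962371)  len=0.6072
  (v8,v10,v11) [+--] → (-1.5735, 0.2153, -0.0962371)–(-1.5735, 0.2153, -0.511)  len=0.4148
  (v8,v11,v6) [+-+] → (-1.5735, 0.2153, -0.511)–(-1.92007, 0.2153, -0.263657)  len=0.4258
  (v6,v11,v9) [+--] → (-1.92007, 0.2153, -0.263657)–(-2.2895, 0.2153, 0)  len=0.4539

Chained into 2 loop(s):
  loop 1: 6 segments, perimeter = 3.0659
  loop 2: 6 segments, perimeter = 2.7813
Total perimeter = 5.847


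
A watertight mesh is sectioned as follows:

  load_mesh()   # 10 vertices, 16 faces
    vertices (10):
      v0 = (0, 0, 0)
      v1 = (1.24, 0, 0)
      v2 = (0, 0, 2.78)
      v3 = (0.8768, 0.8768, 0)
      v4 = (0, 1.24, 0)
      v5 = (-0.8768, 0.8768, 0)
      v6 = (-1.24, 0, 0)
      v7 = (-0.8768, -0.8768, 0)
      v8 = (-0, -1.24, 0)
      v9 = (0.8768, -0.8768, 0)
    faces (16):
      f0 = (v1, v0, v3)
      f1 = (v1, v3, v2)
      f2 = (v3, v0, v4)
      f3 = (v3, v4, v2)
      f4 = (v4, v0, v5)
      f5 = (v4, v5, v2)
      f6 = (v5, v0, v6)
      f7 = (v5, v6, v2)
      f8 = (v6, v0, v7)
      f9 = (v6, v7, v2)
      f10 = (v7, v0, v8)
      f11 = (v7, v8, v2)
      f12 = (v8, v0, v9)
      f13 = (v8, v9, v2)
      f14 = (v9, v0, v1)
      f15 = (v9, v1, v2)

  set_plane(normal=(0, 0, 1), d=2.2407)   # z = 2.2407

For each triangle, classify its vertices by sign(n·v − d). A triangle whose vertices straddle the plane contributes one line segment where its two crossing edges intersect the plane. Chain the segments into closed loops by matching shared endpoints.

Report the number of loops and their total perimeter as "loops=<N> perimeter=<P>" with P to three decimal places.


Straddling triangles (8 of 16):
  (v1,v3,v2) [--+] → (0.170093, 0.170093, 2.2407)–(0.240551, 0, 2.2407)  len=0.1841
  (v3,v4,v2) [--+] → (0, 0.240551, 2.2407)–(0.170093, 0.170093, 2.2407)  len=0.1841
  (v4,v5,v2) [--+] → (-0.170093, 0.170093, 2.2407)–(0, 0.240551, 2.2407)  len=0.1841
  (v5,v6,v2) [--+] → (-0.240551, 0, 2.2407)–(-0.170093, 0.170093, 2.2407)  len=0.1841
  (v6,v7,v2) [--+] → (-0.170093, -0.170093, 2.2407)–(-0.240551, 0, 2.2407)  len=0.1841
  (v7,v8,v2) [--+] → (0, -0.240551, 2.2407)–(-0.170093, -0.170093, 2.2407)  len=0.1841
  (v8,v9,v2) [--+] → (0.170093, -0.170093, 2.2407)–(0, -0.240551, 2.2407)  len=0.1841
  (v9,v1,v2) [--+] → (0.240551, 0, 2.2407)–(0.170093, -0.170093, 2.2407)  len=0.1841

Chained into 1 loop(s):
  loop 1: 8 segments, perimeter = 1.4729
Total perimeter = 1.473

loops=1 perimeter=1.473


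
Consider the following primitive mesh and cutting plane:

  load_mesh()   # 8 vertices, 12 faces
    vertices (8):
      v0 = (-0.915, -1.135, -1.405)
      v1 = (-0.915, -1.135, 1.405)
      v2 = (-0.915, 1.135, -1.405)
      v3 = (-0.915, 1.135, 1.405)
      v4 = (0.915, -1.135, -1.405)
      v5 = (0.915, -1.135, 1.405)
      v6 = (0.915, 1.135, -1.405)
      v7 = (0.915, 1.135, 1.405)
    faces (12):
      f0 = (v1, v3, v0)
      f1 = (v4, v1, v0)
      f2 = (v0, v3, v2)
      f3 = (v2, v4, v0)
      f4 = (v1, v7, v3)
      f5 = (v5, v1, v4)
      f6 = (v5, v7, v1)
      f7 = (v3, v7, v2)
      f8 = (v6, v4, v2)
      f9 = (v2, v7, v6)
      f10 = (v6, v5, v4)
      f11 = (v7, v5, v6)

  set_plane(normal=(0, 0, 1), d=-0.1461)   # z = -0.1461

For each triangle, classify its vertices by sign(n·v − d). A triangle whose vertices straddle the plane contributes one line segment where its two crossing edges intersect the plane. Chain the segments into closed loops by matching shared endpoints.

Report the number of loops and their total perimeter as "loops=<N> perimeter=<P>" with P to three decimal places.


Straddling triangles (8 of 12):
  (v1,v3,v0) [++-] → (-0.915, -0.118024, -0.1461)–(-0.915, -1.135, -0.1461)  len=1.0170
  (v4,v1,v0) [-+-] → (0.095147, -1.135, -0.1461)–(-0.915, -1.135, -0.1461)  len=1.0101
  (v0,v3,v2) [-+-] → (-0.915, -0.118024, -0.1461)–(-0.915, 1.135, -0.1461)  len=1.2530
  (v5,v1,v4) [++-] → (0.095147, -1.135, -0.1461)–(0.915, -1.135, -0.1461)  len=0.8199
  (v3,v7,v2) [++-] → (-0.095147, 1.135, -0.1461)–(-0.915, 1.135, -0.1461)  len=0.8199
  (v2,v7,v6) [-+-] → (-0.095147, 1.135, -0.1461)–(0.915, 1.135, -0.1461)  len=1.0101
  (v6,v5,v4) [-+-] → (0.915, 0.118024, -0.1461)–(0.915, -1.135, -0.1461)  len=1.2530
  (v7,v5,v6) [++-] → (0.915, 0.118024, -0.1461)–(0.915, 1.135, -0.1461)  len=1.0170

Chained into 1 loop(s):
  loop 1: 8 segments, perimeter = 8.2000
Total perimeter = 8.200

loops=1 perimeter=8.200


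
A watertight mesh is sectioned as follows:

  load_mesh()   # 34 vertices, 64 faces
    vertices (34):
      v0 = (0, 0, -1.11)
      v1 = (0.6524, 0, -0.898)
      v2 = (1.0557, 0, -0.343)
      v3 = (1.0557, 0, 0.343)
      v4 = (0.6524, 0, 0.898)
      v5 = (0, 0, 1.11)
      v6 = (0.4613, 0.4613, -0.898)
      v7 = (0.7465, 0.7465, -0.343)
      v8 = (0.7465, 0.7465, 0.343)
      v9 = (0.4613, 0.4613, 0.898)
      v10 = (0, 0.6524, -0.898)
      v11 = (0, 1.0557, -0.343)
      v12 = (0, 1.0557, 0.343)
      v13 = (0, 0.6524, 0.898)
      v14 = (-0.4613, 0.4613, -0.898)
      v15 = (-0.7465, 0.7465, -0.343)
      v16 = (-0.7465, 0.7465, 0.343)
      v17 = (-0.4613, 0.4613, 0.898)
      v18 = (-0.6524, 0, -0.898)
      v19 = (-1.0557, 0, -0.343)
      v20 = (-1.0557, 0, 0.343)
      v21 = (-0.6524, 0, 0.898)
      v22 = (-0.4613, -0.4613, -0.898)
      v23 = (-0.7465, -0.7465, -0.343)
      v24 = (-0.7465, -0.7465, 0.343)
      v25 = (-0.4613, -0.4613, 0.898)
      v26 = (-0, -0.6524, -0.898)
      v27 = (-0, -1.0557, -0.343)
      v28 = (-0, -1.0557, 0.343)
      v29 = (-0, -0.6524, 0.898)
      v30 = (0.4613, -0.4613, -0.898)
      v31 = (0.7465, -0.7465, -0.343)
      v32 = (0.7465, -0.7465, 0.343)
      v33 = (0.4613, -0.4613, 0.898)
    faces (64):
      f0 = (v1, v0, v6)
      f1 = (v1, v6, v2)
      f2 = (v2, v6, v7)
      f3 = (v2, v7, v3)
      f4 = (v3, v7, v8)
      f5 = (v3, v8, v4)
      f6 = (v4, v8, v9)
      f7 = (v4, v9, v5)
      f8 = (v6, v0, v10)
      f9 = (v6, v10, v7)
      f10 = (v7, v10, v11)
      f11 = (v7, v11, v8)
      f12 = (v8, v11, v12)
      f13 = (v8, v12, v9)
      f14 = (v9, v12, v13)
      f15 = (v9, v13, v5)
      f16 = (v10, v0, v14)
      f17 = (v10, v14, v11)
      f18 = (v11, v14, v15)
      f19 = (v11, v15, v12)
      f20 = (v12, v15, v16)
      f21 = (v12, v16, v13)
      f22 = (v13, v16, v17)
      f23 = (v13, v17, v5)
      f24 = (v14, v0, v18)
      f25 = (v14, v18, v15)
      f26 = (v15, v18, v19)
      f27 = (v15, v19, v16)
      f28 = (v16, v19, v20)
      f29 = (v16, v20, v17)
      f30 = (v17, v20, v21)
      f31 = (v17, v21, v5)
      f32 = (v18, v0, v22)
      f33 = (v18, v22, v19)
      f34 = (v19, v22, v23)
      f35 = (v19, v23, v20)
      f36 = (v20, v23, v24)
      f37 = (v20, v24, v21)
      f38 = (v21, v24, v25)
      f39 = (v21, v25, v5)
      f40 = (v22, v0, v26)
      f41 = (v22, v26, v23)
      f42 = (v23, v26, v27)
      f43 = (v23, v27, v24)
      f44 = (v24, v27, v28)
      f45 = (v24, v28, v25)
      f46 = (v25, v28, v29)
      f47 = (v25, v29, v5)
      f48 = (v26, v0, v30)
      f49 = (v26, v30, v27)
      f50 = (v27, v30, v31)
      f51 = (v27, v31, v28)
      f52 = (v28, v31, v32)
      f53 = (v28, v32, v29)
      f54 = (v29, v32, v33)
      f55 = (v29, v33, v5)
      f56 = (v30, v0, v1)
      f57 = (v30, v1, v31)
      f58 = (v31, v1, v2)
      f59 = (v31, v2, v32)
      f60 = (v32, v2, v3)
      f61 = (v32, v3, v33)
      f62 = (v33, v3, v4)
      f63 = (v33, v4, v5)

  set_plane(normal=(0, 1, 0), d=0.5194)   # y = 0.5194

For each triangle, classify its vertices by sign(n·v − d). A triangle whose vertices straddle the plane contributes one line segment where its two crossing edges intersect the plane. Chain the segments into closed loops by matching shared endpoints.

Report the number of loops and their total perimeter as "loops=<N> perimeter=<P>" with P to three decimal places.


Straddling triangles (20 of 64):
  (v2,v6,v7) [--+] → (0.5194, 0.5194, -0.784937)–(0.840565, 0.5194, -0.343)  len=0.5463
  (v2,v7,v3) [-+-] → (0.840565, 0.5194, -0.343)–(0.840565, 0.5194, -0.134305)  len=0.2087
  (v3,v7,v8) [-++] → (0.840565, 0.5194, -0.134305)–(0.840565, 0.5194, 0.343)  len=0.4773
  (v3,v8,v4) [-+-] → (0.840565, 0.5194, 0.343)–(0.717873, 0.5194, 0.511842)  len=0.2087
  (v4,v8,v9) [-+-] → (0.717873, 0.5194, 0.511842)–(0.5194, 0.5194, 0.784937)  len=0.3376
  (v6,v0,v10) [--+] → (0, 0.5194, -0.941219)–(0.321051, 0.5194, -0.898)  len=0.3239
  (v6,v10,v7) [-++] → (0.321051, 0.5194, -0.898)–(0.5194, 0.5194, -0.784937)  len=0.2283
  (v8,v12,v9) [++-] → (0.41621, 0.5194, 0.843751)–(0.5194, 0.5194, 0.784937)  len=0.1188
  (v9,v12,v13) [-++] → (0.41621, 0.5194, 0.843751)–(0.321051, 0.5194, 0.898)  len=0.1095
  (v9,v13,v5) [-+-] → (0.321051, 0.5194, 0.898)–(0, 0.5194, 0.941219)  len=0.3239
  (v10,v0,v14) [+--] → (0, 0.5194, -0.941219)–(-0.321051, 0.5194, -0.898)  len=0.3239
  (v10,v14,v11) [+-+] → (-0.321051, 0.5194, -0.898)–(-0.41621, 0.5194, -0.843751)  len=0.1095
  (v11,v14,v15) [+-+] → (-0.41621, 0.5194, -0.843751)–(-0.5194, 0.5194, -0.784937)  len=0.1188
  (v13,v16,v17) [++-] → (-0.5194, 0.5194, 0.784937)–(-0.321051, 0.5194, 0.898)  len=0.2283
  (v13,v17,v5) [+--] → (-0.321051, 0.5194, 0.898)–(0, 0.5194, 0.941219)  len=0.3239
  (v14,v18,v15) [--+] → (-0.717873, 0.5194, -0.511842)–(-0.5194, 0.5194, -0.784937)  len=0.3376
  (v15,v18,v19) [+--] → (-0.717873, 0.5194, -0.511842)–(-0.840565, 0.5194, -0.343)  len=0.2087
  (v15,v19,v16) [+-+] → (-0.840565, 0.5194, -0.343)–(-0.840565, 0.5194, 0.134305)  len=0.4773
  (v16,v19,v20) [+--] → (-0.840565, 0.5194, 0.134305)–(-0.840565, 0.5194, 0.343)  len=0.2087
  (v16,v20,v17) [+--] → (-0.840565, 0.5194, 0.343)–(-0.5194, 0.5194, 0.784937)  len=0.5463

Chained into 1 loop(s):
  loop 1: 20 segments, perimeter = 5.7663
Total perimeter = 5.766

loops=1 perimeter=5.766
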